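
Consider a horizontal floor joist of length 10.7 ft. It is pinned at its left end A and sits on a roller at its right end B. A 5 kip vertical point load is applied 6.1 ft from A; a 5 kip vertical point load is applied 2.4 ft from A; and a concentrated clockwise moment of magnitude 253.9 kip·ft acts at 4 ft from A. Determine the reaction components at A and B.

A_x = 0, A_y = -17.70 kip, B_y = 27.70 kip

ΣM about A: B_y·10.7 − 5·6.1 − 5·2.4 − 253.9 = 0 → B_y = 296.4/10.7 = 27.7009 ≈ 27.70 kip.
ΣF_y = 0: A_y + 27.7009 − 5 − 5 = 0 → A_y = -17.70 kip.
ΣF_x = 0: no horizontal applied forces, so A_x = 0.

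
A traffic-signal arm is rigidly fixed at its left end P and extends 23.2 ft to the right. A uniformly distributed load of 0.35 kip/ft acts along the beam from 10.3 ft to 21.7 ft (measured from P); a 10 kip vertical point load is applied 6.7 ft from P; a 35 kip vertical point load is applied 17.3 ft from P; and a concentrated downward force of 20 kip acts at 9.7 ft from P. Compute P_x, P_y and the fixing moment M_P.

P_x = 0, P_y = 68.99 kip, M_P = 930.3 kip·ft

Resultant of the distributed load: 0.35 × 11.4 = 3.99 kip at 16 ft from P.
ΣF_x = 0: P_x = 0.
ΣF_y = 0: P_y − 0.35·11.4 − 10 − 35 − 20 = 0 → P_y = 68.99 kip.
ΣM about P: M_P − (0.35·11.4)·16 − 10·6.7 − 35·17.3 − 20·9.7 = 0 → M_P = 930.3 kip·ft.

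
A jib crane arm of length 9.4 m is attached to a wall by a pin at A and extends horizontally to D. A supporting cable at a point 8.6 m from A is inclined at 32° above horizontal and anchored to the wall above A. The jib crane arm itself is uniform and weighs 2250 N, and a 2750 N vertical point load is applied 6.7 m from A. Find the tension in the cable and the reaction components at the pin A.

T = 6363 N, A_x = 5396 N, A_y = 1628 N

ΣM about A: T·sin32°·8.6 − 2250·4.7 − 2750·6.7 = 0 → T = 29000/(8.6·0.529919) = 6363.41 ≈ 6363 N.
ΣF_x = 0: A_x − T·cos32° = 0 → A_x = 6363.41 × 0.848048 = 5396 N.
ΣF_y = 0: A_y + T·sin32° − 2250 − 2750 = 0 → A_y = 5000 − 6363.41 × 0.529919 = 1628 N.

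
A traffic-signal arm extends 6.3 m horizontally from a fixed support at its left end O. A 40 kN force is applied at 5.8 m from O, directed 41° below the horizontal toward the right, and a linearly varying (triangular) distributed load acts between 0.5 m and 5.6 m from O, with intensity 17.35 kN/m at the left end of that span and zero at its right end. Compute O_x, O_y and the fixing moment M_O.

O_x = -30.19 kN, O_y = 70.48 kN, M_O = 249.5 kN·m

Resultant of the triangular load: ½ × 17.35 × 5.1 = 44.2425 kN, acting at 2.2 m from O (one-third of the span from the peak).
ΣF_x = 0: O_x + 40·cos41° = 0 → O_x = -30.19 kN.
ΣF_y = 0: O_y − 40·sin41° − ½·17.35·5.1 = 0 → O_y = 70.48 kN.
ΣM about O: M_O − 40·sin41°·5.8 − (½·17.35·5.1)·2.2 = 0 → M_O = 249.5 kN·m.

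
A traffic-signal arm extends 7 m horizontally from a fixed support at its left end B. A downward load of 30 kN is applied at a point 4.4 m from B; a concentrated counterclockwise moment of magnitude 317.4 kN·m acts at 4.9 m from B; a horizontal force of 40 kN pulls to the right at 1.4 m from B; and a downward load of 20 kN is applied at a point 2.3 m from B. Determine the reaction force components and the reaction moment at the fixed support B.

B_x = -40.00 kN, B_y = 50.00 kN, M_B = -139.4 kN·m

ΣF_x = 0: B_x + 40 = 0 → B_x = -40.00 kN.
ΣF_y = 0: B_y − 30 − 20 = 0 → B_y = 50.00 kN.
ΣM about B: M_B − 30·4.4 + 317.4 − 20·2.3 = 0 → M_B = -139.4 kN·m.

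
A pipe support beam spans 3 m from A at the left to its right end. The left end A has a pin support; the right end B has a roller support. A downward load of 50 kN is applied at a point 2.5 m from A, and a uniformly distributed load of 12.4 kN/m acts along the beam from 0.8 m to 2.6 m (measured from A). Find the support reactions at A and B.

A_x = 0, A_y = 18.01 kN, B_y = 54.31 kN

Resultant of the distributed load: 12.4 × 1.8 = 22.32 kN at 1.7 m from A.
Moments about A: B_y·3 − 50·2.5 − (12.4·1.8)·1.7 = 0 → B_y = 162.944/3 = 54.3147 ≈ 54.31 kN.
ΣF_y = 0: A_y + 54.3147 − 50 − 12.4·1.8 = 0 → A_y = 18.01 kN.
ΣF_x = 0: no horizontal applied forces, so A_x = 0.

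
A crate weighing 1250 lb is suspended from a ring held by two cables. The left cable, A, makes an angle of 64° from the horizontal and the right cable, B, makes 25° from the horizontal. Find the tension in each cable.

T_A = 1133 lb, T_B = 548.0 lb

ΣF_x = 0: −T_A·cos64° + T_B·cos25° = 0 → T_B = 0.483689·T_A.
ΣF_y = 0: T_A·sin64° + T_B·sin25° = 1250.
Substitute: T_A·(0.898794 + 0.483689·0.422618) = 1250 → T_A = 1133.06 ≈ 1133 lb.
Then T_B = 0.483689 × 1133.06 = 548.0 lb.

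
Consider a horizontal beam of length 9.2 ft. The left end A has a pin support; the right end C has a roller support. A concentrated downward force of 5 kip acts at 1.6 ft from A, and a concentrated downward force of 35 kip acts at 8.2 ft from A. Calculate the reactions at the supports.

Taking moments about A: C_y·9.2 − 5·1.6 − 35·8.2 = 0 → C_y = 295/9.2 = 32.0652 ≈ 32.07 kip.
ΣF_y = 0: A_y + 32.0652 − 5 − 35 = 0 → A_y = 7.935 kip.
ΣF_x = 0: no horizontal applied forces, so A_x = 0.

A_x = 0, A_y = 7.935 kip, C_y = 32.07 kip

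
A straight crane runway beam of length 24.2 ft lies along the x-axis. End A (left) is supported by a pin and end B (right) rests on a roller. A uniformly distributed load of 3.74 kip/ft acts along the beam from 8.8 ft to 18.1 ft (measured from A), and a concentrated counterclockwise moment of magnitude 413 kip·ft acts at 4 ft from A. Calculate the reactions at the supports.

A_x = 0, A_y = 32.52 kip, B_y = 2.265 kip

Resultant of the distributed load: 3.74 × 9.3 = 34.782 kip at 13.45 ft from A.
Moments about A: B_y·24.2 − (3.74·9.3)·13.45 + 413 = 0 → B_y = 54.8179/24.2 = 2.2652 ≈ 2.265 kip.
ΣF_y = 0: A_y + 2.2652 − 3.74·9.3 = 0 → A_y = 32.52 kip.
ΣF_x = 0: no horizontal applied forces, so A_x = 0.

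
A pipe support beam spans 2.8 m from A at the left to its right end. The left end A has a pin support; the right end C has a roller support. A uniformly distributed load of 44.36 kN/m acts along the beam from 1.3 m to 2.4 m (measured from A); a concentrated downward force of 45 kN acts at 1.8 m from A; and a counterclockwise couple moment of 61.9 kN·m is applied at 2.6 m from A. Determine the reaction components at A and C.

A_x = 0, A_y = 54.73 kN, C_y = 39.06 kN

Resultant of the distributed load: 44.36 × 1.1 = 48.796 kN at 1.85 m from A.
Taking moments about A: C_y·2.8 − (44.36·1.1)·1.85 − 45·1.8 + 61.9 = 0 → C_y = 109.3726/2.8 = 39.0616 ≈ 39.06 kN.
ΣF_y = 0: A_y + 39.0616 − 44.36·1.1 − 45 = 0 → A_y = 54.73 kN.
ΣF_x = 0: no horizontal applied forces, so A_x = 0.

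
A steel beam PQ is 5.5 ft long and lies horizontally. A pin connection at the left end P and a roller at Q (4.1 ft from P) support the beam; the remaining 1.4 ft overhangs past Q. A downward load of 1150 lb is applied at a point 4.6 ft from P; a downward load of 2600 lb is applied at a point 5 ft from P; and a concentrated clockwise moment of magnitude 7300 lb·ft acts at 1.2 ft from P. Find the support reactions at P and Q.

ΣM about P: Q_y·4.1 − 1150·4.6 − 2600·5 − 7300 = 0 → Q_y = 25590/4.1 = 6241.46 ≈ 6241 lb.
ΣF_y = 0: P_y + 6241.46 − 1150 − 2600 = 0 → P_y = -2491 lb.
ΣF_x = 0: no horizontal applied forces, so P_x = 0.

P_x = 0, P_y = -2491 lb, Q_y = 6241 lb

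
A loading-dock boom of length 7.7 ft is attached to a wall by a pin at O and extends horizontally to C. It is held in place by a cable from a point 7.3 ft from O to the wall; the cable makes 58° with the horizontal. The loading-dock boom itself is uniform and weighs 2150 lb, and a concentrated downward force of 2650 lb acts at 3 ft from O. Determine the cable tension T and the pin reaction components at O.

ΣM about O: T·sin58°·7.3 − 2150·3.85 − 2650·3 = 0 → T = 16227.5/(7.3·0.848048) = 2621.25 ≈ 2621 lb.
ΣF_x = 0: O_x − T·cos58° = 0 → O_x = 2621.25 × 0.529919 = 1389 lb.
ΣF_y = 0: O_y + T·sin58° − 2150 − 2650 = 0 → O_y = 4800 − 2621.25 × 0.848048 = 2577 lb.

T = 2621 lb, O_x = 1389 lb, O_y = 2577 lb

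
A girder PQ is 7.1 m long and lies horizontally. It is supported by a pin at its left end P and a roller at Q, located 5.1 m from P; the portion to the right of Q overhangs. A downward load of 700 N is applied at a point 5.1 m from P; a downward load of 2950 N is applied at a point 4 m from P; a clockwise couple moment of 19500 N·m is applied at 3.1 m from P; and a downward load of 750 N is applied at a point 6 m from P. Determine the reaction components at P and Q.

P_x = 0, P_y = -3320 N, Q_y = 7720 N

Taking moments about P: Q_y·5.1 − 700·5.1 − 2950·4 − 19500 − 750·6 = 0 → Q_y = 39370/5.1 = 7719.61 ≈ 7720 N.
ΣF_y = 0: P_y + 7719.61 − 700 − 2950 − 750 = 0 → P_y = -3320 N.
ΣF_x = 0: no horizontal applied forces, so P_x = 0.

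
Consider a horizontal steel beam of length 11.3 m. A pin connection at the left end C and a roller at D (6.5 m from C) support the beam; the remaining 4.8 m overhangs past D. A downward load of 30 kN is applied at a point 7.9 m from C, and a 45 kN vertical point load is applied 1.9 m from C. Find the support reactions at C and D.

Moments about C: D_y·6.5 − 30·7.9 − 45·1.9 = 0 → D_y = 322.5/6.5 = 49.6154 ≈ 49.62 kN.
ΣF_y = 0: C_y + 49.6154 − 30 − 45 = 0 → C_y = 25.38 kN.
ΣF_x = 0: no horizontal applied forces, so C_x = 0.

C_x = 0, C_y = 25.38 kN, D_y = 49.62 kN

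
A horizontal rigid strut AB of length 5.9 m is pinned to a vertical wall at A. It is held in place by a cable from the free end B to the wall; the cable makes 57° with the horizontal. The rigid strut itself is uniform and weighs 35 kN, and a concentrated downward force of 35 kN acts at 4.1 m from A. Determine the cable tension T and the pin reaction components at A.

ΣM about A: T·sin57°·5.9 − 35·2.95 − 35·4.1 = 0 → T = 246.75/(5.9·0.838671) = 49.867 ≈ 49.87 kN.
ΣF_x = 0: A_x − T·cos57° = 0 → A_x = 49.867 × 0.544639 = 27.16 kN.
ΣF_y = 0: A_y + T·sin57° − 35 − 35 = 0 → A_y = 70 − 49.867 × 0.838671 = 28.18 kN.

T = 49.87 kN, A_x = 27.16 kN, A_y = 28.18 kN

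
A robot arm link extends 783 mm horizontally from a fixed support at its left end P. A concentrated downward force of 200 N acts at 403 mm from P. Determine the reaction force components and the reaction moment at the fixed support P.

ΣF_x = 0: P_x = 0.
ΣF_y = 0: P_y − 200 = 0 → P_y = 200.0 N.
ΣM about P: M_P − 200·403 = 0 → M_P = 80600 N·mm.

P_x = 0, P_y = 200.0 N, M_P = 80600 N·mm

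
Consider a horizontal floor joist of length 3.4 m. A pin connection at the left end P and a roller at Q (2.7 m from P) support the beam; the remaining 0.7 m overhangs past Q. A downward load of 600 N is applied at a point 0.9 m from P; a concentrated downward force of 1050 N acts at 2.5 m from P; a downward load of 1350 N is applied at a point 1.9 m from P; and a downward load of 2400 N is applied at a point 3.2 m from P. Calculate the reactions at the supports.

P_x = 0, P_y = 433.3 N, Q_y = 4967 N

ΣM about P: Q_y·2.7 − 600·0.9 − 1050·2.5 − 1350·1.9 − 2400·3.2 = 0 → Q_y = 13410/2.7 = 4966.67 ≈ 4967 N.
ΣF_y = 0: P_y + 4966.67 − 600 − 1050 − 1350 − 2400 = 0 → P_y = 433.3 N.
ΣF_x = 0: no horizontal applied forces, so P_x = 0.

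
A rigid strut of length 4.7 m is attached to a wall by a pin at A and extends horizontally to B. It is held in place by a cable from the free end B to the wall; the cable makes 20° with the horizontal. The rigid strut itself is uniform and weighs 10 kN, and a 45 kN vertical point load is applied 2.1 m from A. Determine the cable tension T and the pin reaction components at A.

T = 73.41 kN, A_x = 68.98 kN, A_y = 29.89 kN

ΣM about A: T·sin20°·4.7 − 10·2.35 − 45·2.1 = 0 → T = 118/(4.7·0.34202) = 73.4062 ≈ 73.41 kN.
ΣF_x = 0: A_x − T·cos20° = 0 → A_x = 73.4062 × 0.939693 = 68.98 kN.
ΣF_y = 0: A_y + T·sin20° − 10 − 45 = 0 → A_y = 55 − 73.4062 × 0.34202 = 29.89 kN.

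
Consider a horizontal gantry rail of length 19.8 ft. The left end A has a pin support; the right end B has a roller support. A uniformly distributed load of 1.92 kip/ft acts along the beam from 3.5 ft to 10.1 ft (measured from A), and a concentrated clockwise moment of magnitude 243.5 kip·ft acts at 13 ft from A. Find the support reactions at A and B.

A_x = 0, A_y = -3.978 kip, B_y = 16.65 kip

Resultant of the distributed load: 1.92 × 6.6 = 12.672 kip at 6.8 ft from A.
Taking moments about A: B_y·19.8 − (1.92·6.6)·6.8 − 243.5 = 0 → B_y = 329.6696/19.8 = 16.65 kip.
ΣF_y = 0: A_y + 16.65 − 1.92·6.6 = 0 → A_y = -3.978 kip.
ΣF_x = 0: no horizontal applied forces, so A_x = 0.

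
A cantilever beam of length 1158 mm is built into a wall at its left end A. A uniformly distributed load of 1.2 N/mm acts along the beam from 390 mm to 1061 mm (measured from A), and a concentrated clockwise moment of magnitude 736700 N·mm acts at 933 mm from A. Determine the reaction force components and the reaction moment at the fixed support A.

Resultant of the distributed load: 1.2 × 671 = 805.2 N at 725.5 mm from A.
ΣF_x = 0: A_x = 0.
ΣF_y = 0: A_y − 1.2·671 = 0 → A_y = 805.2 N.
ΣM about A: M_A − (1.2·671)·725.5 − 736700 = 0 → M_A = 1321000 N·mm.

A_x = 0, A_y = 805.2 N, M_A = 1321000 N·mm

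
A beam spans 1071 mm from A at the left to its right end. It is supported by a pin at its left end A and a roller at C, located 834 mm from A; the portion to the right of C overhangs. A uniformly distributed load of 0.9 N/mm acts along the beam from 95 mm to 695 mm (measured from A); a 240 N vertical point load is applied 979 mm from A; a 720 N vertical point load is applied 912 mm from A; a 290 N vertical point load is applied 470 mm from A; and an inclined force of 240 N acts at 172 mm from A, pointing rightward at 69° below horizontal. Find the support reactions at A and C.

Resultant of the distributed load: 0.9 × 600 = 540 N at 395 mm from A.
ΣM about A: C_y·834 − (0.9·600)·395 − 240·979 − 720·912 − 290·470 − 240·sin69°·172 = 0 → C_y = 1279740/834 = 1534.46 ≈ 1534 N.
ΣF_y = 0: A_y + 1534.46 − 0.9·600 − 240 − 720 − 290 − 240·sin69° = 0 → A_y = 479.6 N.
ΣF_x = 0: A_x + 240·cos69° = 0 → A_x = -86.01 N.

A_x = -86.01 N, A_y = 479.6 N, C_y = 1534 N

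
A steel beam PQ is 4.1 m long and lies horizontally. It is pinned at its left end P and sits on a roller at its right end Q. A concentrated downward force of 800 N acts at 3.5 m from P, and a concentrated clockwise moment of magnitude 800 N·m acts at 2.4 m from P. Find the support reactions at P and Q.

P_x = 0, P_y = -78.05 N, Q_y = 878.0 N

ΣM about P: Q_y·4.1 − 800·3.5 − 800 = 0 → Q_y = 3600/4.1 = 878.049 ≈ 878.0 N.
ΣF_y = 0: P_y + 878.049 − 800 = 0 → P_y = -78.05 N.
ΣF_x = 0: no horizontal applied forces, so P_x = 0.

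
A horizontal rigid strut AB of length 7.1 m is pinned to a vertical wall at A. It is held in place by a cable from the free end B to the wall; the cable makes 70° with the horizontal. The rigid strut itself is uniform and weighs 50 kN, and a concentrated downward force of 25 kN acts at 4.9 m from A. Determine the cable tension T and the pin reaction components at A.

T = 44.97 kN, A_x = 15.38 kN, A_y = 32.75 kN

ΣM about A: T·sin70°·7.1 − 50·3.55 − 25·4.9 = 0 → T = 300/(7.1·0.939693) = 44.9652 ≈ 44.97 kN.
ΣF_x = 0: A_x − T·cos70° = 0 → A_x = 44.9652 × 0.34202 = 15.38 kN.
ΣF_y = 0: A_y + T·sin70° − 50 − 25 = 0 → A_y = 75 − 44.9652 × 0.939693 = 32.75 kN.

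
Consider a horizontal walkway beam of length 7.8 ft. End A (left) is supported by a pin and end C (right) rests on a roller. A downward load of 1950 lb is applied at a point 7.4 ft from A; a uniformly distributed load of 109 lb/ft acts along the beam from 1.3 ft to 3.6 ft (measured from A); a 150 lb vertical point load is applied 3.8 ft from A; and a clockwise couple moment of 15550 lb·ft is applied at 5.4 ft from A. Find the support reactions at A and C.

A_x = 0, A_y = -1645 lb, C_y = 3995 lb

Resultant of the distributed load: 109 × 2.3 = 250.7 lb at 2.45 ft from A.
Taking moments about A: C_y·7.8 − 1950·7.4 − (109·2.3)·2.45 − 150·3.8 − 15550 = 0 → C_y = 31164.215/7.8 = 3995.41 ≈ 3995 lb.
ΣF_y = 0: A_y + 3995.41 − 1950 − 109·2.3 − 150 = 0 → A_y = -1645 lb.
ΣF_x = 0: no horizontal applied forces, so A_x = 0.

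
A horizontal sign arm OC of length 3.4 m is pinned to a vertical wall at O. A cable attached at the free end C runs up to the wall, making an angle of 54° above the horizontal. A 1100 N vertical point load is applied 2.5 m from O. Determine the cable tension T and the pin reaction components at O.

ΣM about O: T·sin54°·3.4 − 1100·2.5 = 0 → T = 2750/(3.4·0.809017) = 999.761 ≈ 999.8 N.
ΣF_x = 0: O_x − T·cos54° = 0 → O_x = 999.761 × 0.587785 = 587.6 N.
ΣF_y = 0: O_y + T·sin54° − 1100 = 0 → O_y = 1100 − 999.761 × 0.809017 = 291.2 N.

T = 999.8 N, O_x = 587.6 N, O_y = 291.2 N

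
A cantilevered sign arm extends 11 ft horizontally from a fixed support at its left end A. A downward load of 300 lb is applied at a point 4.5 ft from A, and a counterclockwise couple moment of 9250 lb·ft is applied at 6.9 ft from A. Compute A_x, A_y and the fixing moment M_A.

A_x = 0, A_y = 300.0 lb, M_A = -7900 lb·ft

ΣF_x = 0: A_x = 0.
ΣF_y = 0: A_y − 300 = 0 → A_y = 300.0 lb.
ΣM about A: M_A − 300·4.5 + 9250 = 0 → M_A = -7900 lb·ft.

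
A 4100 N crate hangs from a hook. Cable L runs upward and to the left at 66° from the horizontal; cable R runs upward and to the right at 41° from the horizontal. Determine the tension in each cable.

T_L = 3236 N, T_R = 1744 N

ΣF_x = 0: −T_L·cos66° + T_R·cos41° = 0 → T_R = 0.538931·T_L.
ΣF_y = 0: T_L·sin66° + T_R·sin41° = 4100.
Substitute: T_L·(0.913545 + 0.538931·0.656059) = 4100 → T_L = 3235.7 ≈ 3236 N.
Then T_R = 0.538931 × 3235.7 = 1744 N.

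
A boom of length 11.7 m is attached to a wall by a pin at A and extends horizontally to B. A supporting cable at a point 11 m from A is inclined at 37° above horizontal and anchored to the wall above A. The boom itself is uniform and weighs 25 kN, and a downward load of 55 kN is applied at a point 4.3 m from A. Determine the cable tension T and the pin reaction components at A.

T = 57.82 kN, A_x = 46.18 kN, A_y = 45.20 kN

ΣM about A: T·sin37°·11 − 25·5.85 − 55·4.3 = 0 → T = 382.75/(11·0.601815) = 57.8175 ≈ 57.82 kN.
ΣF_x = 0: A_x − T·cos37° = 0 → A_x = 57.8175 × 0.798636 = 46.18 kN.
ΣF_y = 0: A_y + T·sin37° − 25 − 55 = 0 → A_y = 80 − 57.8175 × 0.601815 = 45.20 kN.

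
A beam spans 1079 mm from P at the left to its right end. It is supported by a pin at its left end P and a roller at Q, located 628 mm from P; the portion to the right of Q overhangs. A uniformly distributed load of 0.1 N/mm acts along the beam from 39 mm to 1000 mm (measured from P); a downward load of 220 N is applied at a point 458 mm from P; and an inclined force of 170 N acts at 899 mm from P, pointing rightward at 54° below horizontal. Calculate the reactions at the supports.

Resultant of the distributed load: 0.1 × 961 = 96.1 N at 519.5 mm from P.
Taking moments about P: Q_y·628 − (0.1·961)·519.5 − 220·458 − 170·sin54°·899 = 0 → Q_y = 274326/628 = 436.825 ≈ 436.8 N.
ΣF_y = 0: P_y + 436.825 − 0.1·961 − 220 − 170·sin54° = 0 → P_y = 16.81 N.
ΣF_x = 0: P_x + 170·cos54° = 0 → P_x = -99.92 N.

P_x = -99.92 N, P_y = 16.81 N, Q_y = 436.8 N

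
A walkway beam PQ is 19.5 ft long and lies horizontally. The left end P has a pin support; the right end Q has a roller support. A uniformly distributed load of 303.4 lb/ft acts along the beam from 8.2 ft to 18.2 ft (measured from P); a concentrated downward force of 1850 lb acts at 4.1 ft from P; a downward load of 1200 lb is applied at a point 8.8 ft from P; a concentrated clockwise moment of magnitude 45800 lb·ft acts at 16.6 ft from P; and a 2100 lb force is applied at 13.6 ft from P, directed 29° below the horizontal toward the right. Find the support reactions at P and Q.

Resultant of the distributed load: 303.4 × 10 = 3034 lb at 13.2 ft from P.
Moments about P: Q_y·19.5 − (303.4·10)·13.2 − 1850·4.1 − 1200·8.8 − 45800 − 2100·sin29°·13.6 = 0 → Q_y = 117840/19.5 = 6043.08 ≈ 6043 lb.
ΣF_y = 0: P_y + 6043.08 − 303.4·10 − 1850 − 1200 − 2100·sin29° = 0 → P_y = 1059 lb.
ΣF_x = 0: P_x + 2100·cos29° = 0 → P_x = -1837 lb.

P_x = -1837 lb, P_y = 1059 lb, Q_y = 6043 lb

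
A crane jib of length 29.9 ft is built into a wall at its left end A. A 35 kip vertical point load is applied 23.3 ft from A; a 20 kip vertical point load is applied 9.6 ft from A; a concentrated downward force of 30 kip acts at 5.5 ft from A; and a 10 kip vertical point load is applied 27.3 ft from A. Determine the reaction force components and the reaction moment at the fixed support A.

ΣF_x = 0: A_x = 0.
ΣF_y = 0: A_y − 35 − 20 − 30 − 10 = 0 → A_y = 95.00 kip.
ΣM about A: M_A − 35·23.3 − 20·9.6 − 30·5.5 − 10·27.3 = 0 → M_A = 1446 kip·ft.

A_x = 0, A_y = 95.00 kip, M_A = 1446 kip·ft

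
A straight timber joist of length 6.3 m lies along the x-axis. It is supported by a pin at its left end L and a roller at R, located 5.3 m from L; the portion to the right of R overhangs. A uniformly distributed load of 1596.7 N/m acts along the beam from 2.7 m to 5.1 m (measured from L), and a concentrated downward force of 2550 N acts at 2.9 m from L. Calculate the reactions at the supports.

L_x = 0, L_y = 2167 N, R_y = 4215 N

Resultant of the distributed load: 1596.7 × 2.4 = 3832.08 N at 3.9 m from L.
Taking moments about L: R_y·5.3 − (1596.7·2.4)·3.9 − 2550·2.9 = 0 → R_y = 22340.112/5.3 = 4215.12 ≈ 4215 N.
ΣF_y = 0: L_y + 4215.12 − 1596.7·2.4 − 2550 = 0 → L_y = 2167 N.
ΣF_x = 0: no horizontal applied forces, so L_x = 0.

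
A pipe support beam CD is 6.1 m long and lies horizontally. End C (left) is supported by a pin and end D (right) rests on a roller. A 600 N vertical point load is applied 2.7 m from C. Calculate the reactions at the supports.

Taking moments about C: D_y·6.1 − 600·2.7 = 0 → D_y = 1620/6.1 = 265.574 ≈ 265.6 N.
ΣF_y = 0: C_y + 265.574 − 600 = 0 → C_y = 334.4 N.
ΣF_x = 0: no horizontal applied forces, so C_x = 0.

C_x = 0, C_y = 334.4 N, D_y = 265.6 N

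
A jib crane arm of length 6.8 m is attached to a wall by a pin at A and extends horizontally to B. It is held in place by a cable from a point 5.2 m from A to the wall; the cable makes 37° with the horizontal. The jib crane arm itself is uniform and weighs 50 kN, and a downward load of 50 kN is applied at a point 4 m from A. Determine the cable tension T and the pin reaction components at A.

ΣM about A: T·sin37°·5.2 − 50·3.4 − 50·4 = 0 → T = 370/(5.2·0.601815) = 118.232 ≈ 118.2 kN.
ΣF_x = 0: A_x − T·cos37° = 0 → A_x = 118.232 × 0.798636 = 94.42 kN.
ΣF_y = 0: A_y + T·sin37° − 50 − 50 = 0 → A_y = 100 − 118.232 × 0.601815 = 28.85 kN.

T = 118.2 kN, A_x = 94.42 kN, A_y = 28.85 kN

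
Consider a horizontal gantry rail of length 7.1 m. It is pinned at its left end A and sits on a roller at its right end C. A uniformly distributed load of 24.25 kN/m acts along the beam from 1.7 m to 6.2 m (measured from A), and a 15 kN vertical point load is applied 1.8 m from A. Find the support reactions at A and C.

A_x = 0, A_y = 59.61 kN, C_y = 64.51 kN

Resultant of the distributed load: 24.25 × 4.5 = 109.125 kN at 3.95 m from A.
Moments about A: C_y·7.1 − (24.25·4.5)·3.95 − 15·1.8 = 0 → C_y = 458.04375/7.1 = 64.5132 ≈ 64.51 kN.
ΣF_y = 0: A_y + 64.5132 − 24.25·4.5 − 15 = 0 → A_y = 59.61 kN.
ΣF_x = 0: no horizontal applied forces, so A_x = 0.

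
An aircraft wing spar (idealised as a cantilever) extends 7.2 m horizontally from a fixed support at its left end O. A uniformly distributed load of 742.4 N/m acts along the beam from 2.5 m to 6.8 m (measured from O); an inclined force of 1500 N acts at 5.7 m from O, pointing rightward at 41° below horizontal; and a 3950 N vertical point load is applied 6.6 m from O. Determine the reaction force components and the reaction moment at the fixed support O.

O_x = -1132 N, O_y = 8126 N, M_O = 46520 N·m

Resultant of the distributed load: 742.4 × 4.3 = 3192.32 N at 4.65 m from O.
ΣF_x = 0: O_x + 1500·cos41° = 0 → O_x = -1132 N.
ΣF_y = 0: O_y − 742.4·4.3 − 1500·sin41° − 3950 = 0 → O_y = 8126 N.
ΣM about O: M_O − (742.4·4.3)·4.65 − 1500·sin41°·5.7 − 3950·6.6 = 0 → M_O = 46520 N·m.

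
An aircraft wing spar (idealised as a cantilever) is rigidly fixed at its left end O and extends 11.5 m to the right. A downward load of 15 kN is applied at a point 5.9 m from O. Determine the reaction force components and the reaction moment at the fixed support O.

O_x = 0, O_y = 15.00 kN, M_O = 88.50 kN·m

ΣF_x = 0: O_x = 0.
ΣF_y = 0: O_y − 15 = 0 → O_y = 15.00 kN.
ΣM about O: M_O − 15·5.9 = 0 → M_O = 88.50 kN·m.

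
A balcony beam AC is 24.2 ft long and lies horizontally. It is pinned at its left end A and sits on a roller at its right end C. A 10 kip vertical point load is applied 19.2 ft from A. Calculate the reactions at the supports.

ΣM about A: C_y·24.2 − 10·19.2 = 0 → C_y = 192/24.2 = 7.93388 ≈ 7.934 kip.
ΣF_y = 0: A_y + 7.93388 − 10 = 0 → A_y = 2.066 kip.
ΣF_x = 0: no horizontal applied forces, so A_x = 0.

A_x = 0, A_y = 2.066 kip, C_y = 7.934 kip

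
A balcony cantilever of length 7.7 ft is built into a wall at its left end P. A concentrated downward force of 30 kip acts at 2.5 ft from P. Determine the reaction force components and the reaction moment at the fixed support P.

ΣF_x = 0: P_x = 0.
ΣF_y = 0: P_y − 30 = 0 → P_y = 30.00 kip.
ΣM about P: M_P − 30·2.5 = 0 → M_P = 75.00 kip·ft.

P_x = 0, P_y = 30.00 kip, M_P = 75.00 kip·ft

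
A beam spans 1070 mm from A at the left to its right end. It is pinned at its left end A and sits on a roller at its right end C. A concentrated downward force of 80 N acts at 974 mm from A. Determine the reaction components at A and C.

ΣM about A: C_y·1070 − 80·974 = 0 → C_y = 77920/1070 = 72.8224 ≈ 72.82 N.
ΣF_y = 0: A_y + 72.8224 − 80 = 0 → A_y = 7.178 N.
ΣF_x = 0: no horizontal applied forces, so A_x = 0.

A_x = 0, A_y = 7.178 N, C_y = 72.82 N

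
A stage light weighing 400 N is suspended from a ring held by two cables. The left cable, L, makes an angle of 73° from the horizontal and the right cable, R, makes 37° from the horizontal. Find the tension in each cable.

T_L = 340.0 N, T_R = 124.5 N

ΣF_x = 0: −T_L·cos73° + T_R·cos37° = 0 → T_R = 0.366089·T_L.
ΣF_y = 0: T_L·sin73° + T_R·sin37° = 400.
Substitute: T_L·(0.956305 + 0.366089·0.601815) = 400 → T_L = 339.956 ≈ 340.0 N.
Then T_R = 0.366089 × 339.956 = 124.5 N.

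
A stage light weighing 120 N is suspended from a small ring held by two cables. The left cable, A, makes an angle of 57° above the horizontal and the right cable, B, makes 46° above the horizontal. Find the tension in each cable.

T_A = 85.55 N, T_B = 67.08 N

ΣF_x = 0: −T_A·cos57° + T_B·cos46° = 0 → T_B = 0.784039·T_A.
ΣF_y = 0: T_A·sin57° + T_B·sin46° = 120.
Substitute: T_A·(0.838671 + 0.784039·0.71934) = 120 → T_A = 85.5516 ≈ 85.55 N.
Then T_B = 0.784039 × 85.5516 = 67.08 N.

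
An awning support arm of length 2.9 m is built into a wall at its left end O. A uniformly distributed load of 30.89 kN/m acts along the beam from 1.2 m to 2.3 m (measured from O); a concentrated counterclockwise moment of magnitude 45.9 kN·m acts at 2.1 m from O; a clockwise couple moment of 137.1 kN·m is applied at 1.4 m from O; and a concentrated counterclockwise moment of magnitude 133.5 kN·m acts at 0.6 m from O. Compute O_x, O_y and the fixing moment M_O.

Resultant of the distributed load: 30.89 × 1.1 = 33.979 kN at 1.75 m from O.
ΣF_x = 0: O_x = 0.
ΣF_y = 0: O_y − 30.89·1.1 = 0 → O_y = 33.98 kN.
ΣM about O: M_O − (30.89·1.1)·1.75 + 45.9 − 137.1 + 133.5 = 0 → M_O = 17.16 kN·m.

O_x = 0, O_y = 33.98 kN, M_O = 17.16 kN·m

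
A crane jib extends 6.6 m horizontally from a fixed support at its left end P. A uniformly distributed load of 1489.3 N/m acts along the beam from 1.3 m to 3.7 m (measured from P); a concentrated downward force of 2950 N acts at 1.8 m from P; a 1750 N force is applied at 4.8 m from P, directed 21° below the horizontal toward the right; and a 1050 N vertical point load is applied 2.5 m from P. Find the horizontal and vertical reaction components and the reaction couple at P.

P_x = -1634 N, P_y = 8201 N, M_P = 19880 N·m

Resultant of the distributed load: 1489.3 × 2.4 = 3574.32 N at 2.5 m from P.
ΣF_x = 0: P_x + 1750·cos21° = 0 → P_x = -1634 N.
ΣF_y = 0: P_y − 1489.3·2.4 − 2950 − 1750·sin21° − 1050 = 0 → P_y = 8201 N.
ΣM about P: M_P − (1489.3·2.4)·2.5 − 2950·1.8 − 1750·sin21°·4.8 − 1050·2.5 = 0 → M_P = 19880 N·m.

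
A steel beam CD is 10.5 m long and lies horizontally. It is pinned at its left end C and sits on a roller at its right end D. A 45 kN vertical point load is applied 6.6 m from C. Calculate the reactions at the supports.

C_x = 0, C_y = 16.71 kN, D_y = 28.29 kN

Moments about C: D_y·10.5 − 45·6.6 = 0 → D_y = 297/10.5 = 28.2857 ≈ 28.29 kN.
ΣF_y = 0: C_y + 28.2857 − 45 = 0 → C_y = 16.71 kN.
ΣF_x = 0: no horizontal applied forces, so C_x = 0.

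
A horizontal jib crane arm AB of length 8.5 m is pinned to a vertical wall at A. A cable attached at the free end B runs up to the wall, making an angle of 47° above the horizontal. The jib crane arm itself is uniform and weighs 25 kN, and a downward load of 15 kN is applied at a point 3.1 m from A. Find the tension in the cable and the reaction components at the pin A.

T = 24.57 kN, A_x = 16.76 kN, A_y = 22.03 kN

ΣM about A: T·sin47°·8.5 − 25·4.25 − 15·3.1 = 0 → T = 152.75/(8.5·0.731354) = 24.5717 ≈ 24.57 kN.
ΣF_x = 0: A_x − T·cos47° = 0 → A_x = 24.5717 × 0.681998 = 16.76 kN.
ΣF_y = 0: A_y + T·sin47° − 25 − 15 = 0 → A_y = 40 − 24.5717 × 0.731354 = 22.03 kN.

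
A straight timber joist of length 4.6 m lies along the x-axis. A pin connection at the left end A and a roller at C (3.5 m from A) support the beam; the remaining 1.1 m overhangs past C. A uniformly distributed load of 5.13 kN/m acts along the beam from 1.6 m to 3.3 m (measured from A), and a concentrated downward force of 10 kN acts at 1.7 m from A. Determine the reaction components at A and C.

A_x = 0, A_y = 7.759 kN, C_y = 10.96 kN

Resultant of the distributed load: 5.13 × 1.7 = 8.721 kN at 2.45 m from A.
Moments about A: C_y·3.5 − (5.13·1.7)·2.45 − 10·1.7 = 0 → C_y = 38.36645/3.5 = 10.9618 ≈ 10.96 kN.
ΣF_y = 0: A_y + 10.9618 − 5.13·1.7 − 10 = 0 → A_y = 7.759 kN.
ΣF_x = 0: no horizontal applied forces, so A_x = 0.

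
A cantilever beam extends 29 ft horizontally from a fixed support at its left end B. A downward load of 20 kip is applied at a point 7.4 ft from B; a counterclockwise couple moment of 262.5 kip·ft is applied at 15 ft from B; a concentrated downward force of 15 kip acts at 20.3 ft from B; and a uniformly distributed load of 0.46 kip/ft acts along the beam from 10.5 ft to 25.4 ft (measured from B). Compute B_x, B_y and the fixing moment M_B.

Resultant of the distributed load: 0.46 × 14.9 = 6.854 kip at 17.95 ft from B.
ΣF_x = 0: B_x = 0.
ΣF_y = 0: B_y − 20 − 15 − 0.46·14.9 = 0 → B_y = 41.85 kip.
ΣM about B: M_B − 20·7.4 + 262.5 − 15·20.3 − (0.46·14.9)·17.95 = 0 → M_B = 313.0 kip·ft.

B_x = 0, B_y = 41.85 kip, M_B = 313.0 kip·ft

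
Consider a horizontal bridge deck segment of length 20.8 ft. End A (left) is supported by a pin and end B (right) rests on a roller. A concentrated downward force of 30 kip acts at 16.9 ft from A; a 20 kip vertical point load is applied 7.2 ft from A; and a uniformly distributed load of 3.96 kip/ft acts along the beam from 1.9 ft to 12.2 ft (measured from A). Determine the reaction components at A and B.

Resultant of the distributed load: 3.96 × 10.3 = 40.788 kip at 7.05 ft from A.
Moments about A: B_y·20.8 − 30·16.9 − 20·7.2 − (3.96·10.3)·7.05 = 0 → B_y = 938.5554/20.8 = 45.1229 ≈ 45.12 kip.
ΣF_y = 0: A_y + 45.1229 − 30 − 20 − 3.96·10.3 = 0 → A_y = 45.67 kip.
ΣF_x = 0: no horizontal applied forces, so A_x = 0.

A_x = 0, A_y = 45.67 kip, B_y = 45.12 kip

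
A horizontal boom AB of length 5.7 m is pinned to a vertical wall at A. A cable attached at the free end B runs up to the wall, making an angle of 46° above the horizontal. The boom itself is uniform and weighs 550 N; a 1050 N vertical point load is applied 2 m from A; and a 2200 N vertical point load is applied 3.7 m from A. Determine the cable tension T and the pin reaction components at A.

ΣM about A: T·sin46°·5.7 − 550·2.85 − 1050·2 − 2200·3.7 = 0 → T = 11807.5/(5.7·0.71934) = 2879.71 ≈ 2880 N.
ΣF_x = 0: A_x − T·cos46° = 0 → A_x = 2879.71 × 0.694658 = 2000 N.
ΣF_y = 0: A_y + T·sin46° − 550 − 1050 − 2200 = 0 → A_y = 3800 − 2879.71 × 0.71934 = 1729 N.

T = 2880 N, A_x = 2000 N, A_y = 1729 N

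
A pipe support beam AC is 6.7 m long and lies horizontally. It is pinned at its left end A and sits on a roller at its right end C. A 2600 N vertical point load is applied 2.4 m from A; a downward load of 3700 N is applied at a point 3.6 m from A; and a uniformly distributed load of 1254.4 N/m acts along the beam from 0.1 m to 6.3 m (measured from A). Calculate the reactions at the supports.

Resultant of the distributed load: 1254.4 × 6.2 = 7777.28 N at 3.2 m from A.
Moments about A: C_y·6.7 − 2600·2.4 − 3700·3.6 − (1254.4·6.2)·3.2 = 0 → C_y = 44447.296/6.7 = 6633.92 ≈ 6634 N.
ΣF_y = 0: A_y + 6633.92 − 2600 − 3700 − 1254.4·6.2 = 0 → A_y = 7443 N.
ΣF_x = 0: no horizontal applied forces, so A_x = 0.

A_x = 0, A_y = 7443 N, C_y = 6634 N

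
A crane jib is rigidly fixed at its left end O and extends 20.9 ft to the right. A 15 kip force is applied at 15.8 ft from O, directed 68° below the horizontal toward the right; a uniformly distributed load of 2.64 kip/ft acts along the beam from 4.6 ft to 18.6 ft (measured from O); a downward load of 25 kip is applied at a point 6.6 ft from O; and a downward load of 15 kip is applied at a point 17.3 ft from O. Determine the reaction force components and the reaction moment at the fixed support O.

O_x = -5.619 kip, O_y = 90.87 kip, M_O = 1073 kip·ft

Resultant of the distributed load: 2.64 × 14 = 36.96 kip at 11.6 ft from O.
ΣF_x = 0: O_x + 15·cos68° = 0 → O_x = -5.619 kip.
ΣF_y = 0: O_y − 15·sin68° − 2.64·14 − 25 − 15 = 0 → O_y = 90.87 kip.
ΣM about O: M_O − 15·sin68°·15.8 − (2.64·14)·11.6 − 25·6.6 − 15·17.3 = 0 → M_O = 1073 kip·ft.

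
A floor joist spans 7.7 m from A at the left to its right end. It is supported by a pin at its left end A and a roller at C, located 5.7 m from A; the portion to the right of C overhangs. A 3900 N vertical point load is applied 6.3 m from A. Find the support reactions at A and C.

A_x = 0, A_y = -410.5 N, C_y = 4311 N

ΣM about A: C_y·5.7 − 3900·6.3 = 0 → C_y = 24570/5.7 = 4310.53 ≈ 4311 N.
ΣF_y = 0: A_y + 4310.53 − 3900 = 0 → A_y = -410.5 N.
ΣF_x = 0: no horizontal applied forces, so A_x = 0.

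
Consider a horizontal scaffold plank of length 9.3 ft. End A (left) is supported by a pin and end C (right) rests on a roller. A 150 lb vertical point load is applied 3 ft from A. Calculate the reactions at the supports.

A_x = 0, A_y = 101.6 lb, C_y = 48.39 lb

Moments about A: C_y·9.3 − 150·3 = 0 → C_y = 450/9.3 = 48.3871 ≈ 48.39 lb.
ΣF_y = 0: A_y + 48.3871 − 150 = 0 → A_y = 101.6 lb.
ΣF_x = 0: no horizontal applied forces, so A_x = 0.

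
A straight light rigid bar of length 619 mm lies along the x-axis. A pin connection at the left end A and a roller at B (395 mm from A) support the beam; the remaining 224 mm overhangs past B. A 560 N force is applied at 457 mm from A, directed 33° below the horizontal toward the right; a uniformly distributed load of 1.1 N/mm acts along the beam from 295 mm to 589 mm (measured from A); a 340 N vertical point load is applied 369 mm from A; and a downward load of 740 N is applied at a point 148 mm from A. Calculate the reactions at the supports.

A_x = -469.7 N, A_y = 398.8 N, B_y = 1310 N

Resultant of the distributed load: 1.1 × 294 = 323.4 N at 442 mm from A.
Moments about A: B_y·395 − 560·sin33°·457 − (1.1·294)·442 − 340·369 − 740·148 = 0 → B_y = 517307/395 = 1309.64 ≈ 1310 N.
ΣF_y = 0: A_y + 1309.64 − 560·sin33° − 1.1·294 − 340 − 740 = 0 → A_y = 398.8 N.
ΣF_x = 0: A_x + 560·cos33° = 0 → A_x = -469.7 N.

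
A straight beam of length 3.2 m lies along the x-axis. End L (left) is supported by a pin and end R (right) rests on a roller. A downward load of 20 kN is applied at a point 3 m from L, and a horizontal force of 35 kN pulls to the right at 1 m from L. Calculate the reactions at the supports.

L_x = -35.00 kN, L_y = 1.250 kN, R_y = 18.75 kN

ΣM about L: R_y·3.2 − 20·3 = 0 → R_y = 60/3.2 = 18.75 kN.
ΣF_y = 0: L_y + 18.75 − 20 = 0 → L_y = 1.250 kN.
ΣF_x = 0: L_x + 35 = 0 → L_x = -35.00 kN.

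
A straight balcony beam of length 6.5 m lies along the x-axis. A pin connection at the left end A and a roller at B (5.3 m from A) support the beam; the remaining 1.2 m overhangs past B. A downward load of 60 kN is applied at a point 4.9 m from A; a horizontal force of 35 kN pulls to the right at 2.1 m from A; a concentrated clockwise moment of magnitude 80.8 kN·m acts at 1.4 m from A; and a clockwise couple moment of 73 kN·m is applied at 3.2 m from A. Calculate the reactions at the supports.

A_x = -35.00 kN, A_y = -24.49 kN, B_y = 84.49 kN

Moments about A: B_y·5.3 − 60·4.9 − 80.8 − 73 = 0 → B_y = 447.8/5.3 = 84.4906 ≈ 84.49 kN.
ΣF_y = 0: A_y + 84.4906 − 60 = 0 → A_y = -24.49 kN.
ΣF_x = 0: A_x + 35 = 0 → A_x = -35.00 kN.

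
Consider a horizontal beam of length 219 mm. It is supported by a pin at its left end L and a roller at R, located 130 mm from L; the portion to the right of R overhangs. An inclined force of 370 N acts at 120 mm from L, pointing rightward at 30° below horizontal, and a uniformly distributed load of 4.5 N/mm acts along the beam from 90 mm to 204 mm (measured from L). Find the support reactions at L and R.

Resultant of the distributed load: 4.5 × 114 = 513 N at 147 mm from L.
Moments about L: R_y·130 − 370·sin30°·120 − (4.5·114)·147 = 0 → R_y = 97611/130 = 750.854 ≈ 750.9 N.
ΣF_y = 0: L_y + 750.854 − 370·sin30° − 4.5·114 = 0 → L_y = -52.85 N.
ΣF_x = 0: L_x + 370·cos30° = 0 → L_x = -320.4 N.

L_x = -320.4 N, L_y = -52.85 N, R_y = 750.9 N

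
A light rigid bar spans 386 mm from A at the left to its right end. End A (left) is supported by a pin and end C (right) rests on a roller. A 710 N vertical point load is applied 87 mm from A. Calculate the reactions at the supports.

A_x = 0, A_y = 550.0 N, C_y = 160.0 N

Taking moments about A: C_y·386 − 710·87 = 0 → C_y = 61770/386 = 160.026 ≈ 160.0 N.
ΣF_y = 0: A_y + 160.026 − 710 = 0 → A_y = 550.0 N.
ΣF_x = 0: no horizontal applied forces, so A_x = 0.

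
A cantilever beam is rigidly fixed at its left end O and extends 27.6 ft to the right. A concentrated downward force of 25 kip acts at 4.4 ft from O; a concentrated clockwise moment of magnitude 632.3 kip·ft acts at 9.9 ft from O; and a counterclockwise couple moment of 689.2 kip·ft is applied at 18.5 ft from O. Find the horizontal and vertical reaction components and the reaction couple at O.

O_x = 0, O_y = 25.00 kip, M_O = 53.10 kip·ft

ΣF_x = 0: O_x = 0.
ΣF_y = 0: O_y − 25 = 0 → O_y = 25.00 kip.
ΣM about O: M_O − 25·4.4 − 632.3 + 689.2 = 0 → M_O = 53.10 kip·ft.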